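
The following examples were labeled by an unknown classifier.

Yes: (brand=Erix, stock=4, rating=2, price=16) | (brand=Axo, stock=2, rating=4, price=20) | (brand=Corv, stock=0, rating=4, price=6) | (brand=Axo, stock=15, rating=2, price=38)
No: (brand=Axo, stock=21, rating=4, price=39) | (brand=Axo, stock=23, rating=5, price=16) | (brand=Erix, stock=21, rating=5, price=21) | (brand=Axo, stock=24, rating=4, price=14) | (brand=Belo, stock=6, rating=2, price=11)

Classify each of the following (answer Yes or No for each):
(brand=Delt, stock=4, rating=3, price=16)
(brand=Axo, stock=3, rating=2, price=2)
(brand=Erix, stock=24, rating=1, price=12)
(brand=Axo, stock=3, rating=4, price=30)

The common property of the 'Yes' items is: stock ≤ 4 OR price = 38. No 'No' item has it.
(brand=Delt, stock=4, rating=3, price=16): Yes (stock = 4, price = 16). (brand=Axo, stock=3, rating=2, price=2): Yes (stock = 3, price = 2). (brand=Erix, stock=24, rating=1, price=12): No (stock = 24, price = 12). (brand=Axo, stock=3, rating=4, price=30): Yes (stock = 3, price = 30).

Yes, Yes, No, Yes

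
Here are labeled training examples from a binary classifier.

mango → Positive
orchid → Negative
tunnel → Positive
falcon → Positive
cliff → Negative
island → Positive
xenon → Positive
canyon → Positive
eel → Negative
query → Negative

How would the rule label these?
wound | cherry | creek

Positive, Negative, Negative

The pattern is that an item is 'Positive' exactly when: contains 'n'.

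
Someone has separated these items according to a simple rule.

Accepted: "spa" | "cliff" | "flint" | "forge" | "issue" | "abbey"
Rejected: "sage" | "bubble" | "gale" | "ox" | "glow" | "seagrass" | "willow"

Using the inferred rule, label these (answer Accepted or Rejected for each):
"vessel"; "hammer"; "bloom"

Rejected, Rejected, Accepted

Every 'Accepted' example satisfies: odd length. None of the 'Rejected' examples do.
"vessel": Rejected (length 6). "hammer": Rejected (length 6). "bloom": Accepted (length 5).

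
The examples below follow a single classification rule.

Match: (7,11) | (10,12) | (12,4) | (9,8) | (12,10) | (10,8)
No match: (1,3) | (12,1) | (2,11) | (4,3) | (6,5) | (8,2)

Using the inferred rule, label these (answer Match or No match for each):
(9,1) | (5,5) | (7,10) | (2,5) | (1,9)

No match, No match, Match, No match, No match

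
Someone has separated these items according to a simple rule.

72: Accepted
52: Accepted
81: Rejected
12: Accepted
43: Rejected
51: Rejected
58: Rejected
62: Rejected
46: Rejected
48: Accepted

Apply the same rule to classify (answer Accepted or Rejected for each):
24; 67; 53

Accepted, Rejected, Rejected

A rule that fits every label: multiple of 4 — true of each 'Accepted' example, false of each 'Rejected' one.
24: 24 = 4·6, qualifies → Accepted. 67: 67 = 4·16 + 3, does not fit → Rejected. 53: 53 = 4·13 + 1, does not fit → Rejected.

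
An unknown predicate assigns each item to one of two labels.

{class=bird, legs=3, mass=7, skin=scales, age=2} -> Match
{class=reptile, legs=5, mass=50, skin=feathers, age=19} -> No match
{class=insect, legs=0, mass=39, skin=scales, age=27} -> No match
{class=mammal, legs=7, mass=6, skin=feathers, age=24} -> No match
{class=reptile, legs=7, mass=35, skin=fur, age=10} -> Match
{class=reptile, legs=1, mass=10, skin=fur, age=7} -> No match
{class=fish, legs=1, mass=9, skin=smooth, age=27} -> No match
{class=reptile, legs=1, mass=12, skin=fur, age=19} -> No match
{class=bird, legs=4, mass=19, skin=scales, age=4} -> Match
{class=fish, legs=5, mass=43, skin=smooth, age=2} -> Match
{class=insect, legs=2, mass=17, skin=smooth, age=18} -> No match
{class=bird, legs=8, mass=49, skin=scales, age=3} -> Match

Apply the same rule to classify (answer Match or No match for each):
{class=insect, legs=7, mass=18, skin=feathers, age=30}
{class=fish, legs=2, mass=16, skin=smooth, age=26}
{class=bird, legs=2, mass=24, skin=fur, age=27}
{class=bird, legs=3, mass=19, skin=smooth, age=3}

No match, No match, No match, Match

Every 'Match' example satisfies: age ≤ 10 AND legs ≥ 2. None of the 'No match' examples do.
{class=insect, legs=7, mass=18, skin=feathers, age=30} — age = 30, legs = 7, hence No match.
{class=fish, legs=2, mass=16, skin=smooth, age=26} — age = 26, legs = 2, hence No match.
{class=bird, legs=2, mass=24, skin=fur, age=27} — age = 27, legs = 2, hence No match.
{class=bird, legs=3, mass=19, skin=smooth, age=3} — age = 3, legs = 3, hence Match.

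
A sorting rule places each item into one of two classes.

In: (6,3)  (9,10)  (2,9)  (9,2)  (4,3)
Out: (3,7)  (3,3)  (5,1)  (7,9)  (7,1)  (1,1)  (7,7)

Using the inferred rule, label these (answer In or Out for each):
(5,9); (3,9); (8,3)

The classifier is using: sum is odd.
(5,9) → 5+9 = 14 → Out. (3,9) → 3+9 = 12 → Out. (8,3) → 8+3 = 11 → In.

Out, Out, In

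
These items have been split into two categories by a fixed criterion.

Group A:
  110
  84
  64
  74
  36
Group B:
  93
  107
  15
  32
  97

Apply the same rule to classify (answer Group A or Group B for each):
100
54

Group A, Group A

The distinguishing property — even AND at least 36 — holds for all the 'Group A' cases and none of the 'Group B' cases.
100: 100 is even, 100 ≥ 36, qualifies → Group A. 54: 54 is even, 54 ≥ 36, qualifies → Group A.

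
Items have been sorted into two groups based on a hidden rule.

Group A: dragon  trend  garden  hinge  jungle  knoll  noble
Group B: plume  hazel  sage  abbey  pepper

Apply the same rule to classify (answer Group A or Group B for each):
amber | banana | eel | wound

The pattern is that an item is 'Group A' exactly when: contains 'n'.

Group B, Group A, Group B, Group A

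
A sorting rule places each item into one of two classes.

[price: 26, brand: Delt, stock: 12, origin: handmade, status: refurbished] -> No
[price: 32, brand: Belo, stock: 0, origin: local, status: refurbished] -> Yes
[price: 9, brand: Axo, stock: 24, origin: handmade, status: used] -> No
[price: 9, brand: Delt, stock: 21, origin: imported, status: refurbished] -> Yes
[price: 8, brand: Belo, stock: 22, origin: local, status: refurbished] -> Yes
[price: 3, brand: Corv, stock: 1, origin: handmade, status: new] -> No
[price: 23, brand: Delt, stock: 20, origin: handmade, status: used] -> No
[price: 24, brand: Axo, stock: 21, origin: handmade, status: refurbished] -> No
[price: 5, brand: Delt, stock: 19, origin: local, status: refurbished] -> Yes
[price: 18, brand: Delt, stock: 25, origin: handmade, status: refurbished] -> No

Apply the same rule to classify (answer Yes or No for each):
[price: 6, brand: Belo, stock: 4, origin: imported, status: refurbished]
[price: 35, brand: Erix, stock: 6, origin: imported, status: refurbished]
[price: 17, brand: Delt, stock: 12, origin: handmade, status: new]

Yes, Yes, No

Looking at the examples, the only property every 'Yes' case has and every 'No' case lacks is: origin is not handmade.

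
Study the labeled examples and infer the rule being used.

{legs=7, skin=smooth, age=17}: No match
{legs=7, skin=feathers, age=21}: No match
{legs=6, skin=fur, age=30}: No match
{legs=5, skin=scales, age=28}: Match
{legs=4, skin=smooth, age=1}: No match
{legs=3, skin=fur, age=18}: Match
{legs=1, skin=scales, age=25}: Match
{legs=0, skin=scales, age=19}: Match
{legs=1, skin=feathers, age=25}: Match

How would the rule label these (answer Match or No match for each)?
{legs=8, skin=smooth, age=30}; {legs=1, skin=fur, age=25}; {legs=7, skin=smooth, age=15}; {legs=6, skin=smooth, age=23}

All 'Match' examples share one property — legs ≤ 5 AND age ≥ 17 — and every 'No match' example lacks it.
No match: {legs=8, skin=smooth, age=30}, since legs = 8, age = 30.
Match: {legs=1, skin=fur, age=25}, since legs = 1, age = 25.
No match: {legs=7, skin=smooth, age=15}, since legs = 7, age = 15.
No match: {legs=6, skin=smooth, age=23}, since legs = 6, age = 23.

No match, Match, No match, No match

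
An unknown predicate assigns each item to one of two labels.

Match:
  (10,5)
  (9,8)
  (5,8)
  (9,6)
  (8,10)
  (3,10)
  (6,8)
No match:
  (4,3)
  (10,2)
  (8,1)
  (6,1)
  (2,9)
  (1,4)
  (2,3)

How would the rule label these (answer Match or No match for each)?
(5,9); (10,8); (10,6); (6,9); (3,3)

Match, Match, Match, Match, No match

Rule: sum ≥ 13. This holds for each 'Match' example and fails for each 'No match' one.
(5,9): Match (5+9 = 14).
(10,8): Match (10+8 = 18).
(10,6): Match (10+6 = 16).
(6,9): Match (6+9 = 15).
(3,3): No match (3+3 = 6).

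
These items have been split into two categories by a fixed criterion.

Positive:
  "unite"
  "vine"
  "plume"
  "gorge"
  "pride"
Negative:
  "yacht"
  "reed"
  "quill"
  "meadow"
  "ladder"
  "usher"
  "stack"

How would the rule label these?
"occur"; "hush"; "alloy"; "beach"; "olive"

Negative, Negative, Negative, Negative, Positive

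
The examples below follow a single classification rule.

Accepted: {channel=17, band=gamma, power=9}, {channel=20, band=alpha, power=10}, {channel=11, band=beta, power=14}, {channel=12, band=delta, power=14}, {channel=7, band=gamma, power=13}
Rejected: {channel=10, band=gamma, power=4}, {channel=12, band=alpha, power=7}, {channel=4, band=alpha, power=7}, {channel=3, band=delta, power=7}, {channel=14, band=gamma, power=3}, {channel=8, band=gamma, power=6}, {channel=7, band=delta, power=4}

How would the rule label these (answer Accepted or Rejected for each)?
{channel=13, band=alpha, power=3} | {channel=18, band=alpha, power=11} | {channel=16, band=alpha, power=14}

One predicate separates the groups cleanly: power ≥ 9.
{channel=13, band=alpha, power=3} — power = 3, hence Rejected.
{channel=18, band=alpha, power=11} — power = 11, hence Accepted.
{channel=16, band=alpha, power=14} — power = 14, hence Accepted.

Rejected, Accepted, Accepted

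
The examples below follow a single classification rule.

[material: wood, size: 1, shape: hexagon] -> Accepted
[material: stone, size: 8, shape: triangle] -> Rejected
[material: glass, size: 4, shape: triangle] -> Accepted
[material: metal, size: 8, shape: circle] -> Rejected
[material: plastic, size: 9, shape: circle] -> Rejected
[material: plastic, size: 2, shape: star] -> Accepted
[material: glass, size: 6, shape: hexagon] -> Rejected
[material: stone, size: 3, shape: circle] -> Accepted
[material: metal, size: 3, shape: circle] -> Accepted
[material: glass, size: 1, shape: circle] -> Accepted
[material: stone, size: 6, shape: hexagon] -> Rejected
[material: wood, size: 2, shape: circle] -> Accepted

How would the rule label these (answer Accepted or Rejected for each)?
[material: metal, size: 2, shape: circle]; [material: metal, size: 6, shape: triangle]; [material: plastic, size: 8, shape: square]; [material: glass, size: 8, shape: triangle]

Accepted, Rejected, Rejected, Rejected

The common property of the 'Accepted' items is: size ≤ 4. No 'Rejected' item has it.
[material: metal, size: 2, shape: circle]: size = 2, matches → Accepted.
[material: metal, size: 6, shape: triangle]: size = 6, does not pass → Rejected.
[material: plastic, size: 8, shape: square]: size = 8, does not pass → Rejected.
[material: glass, size: 8, shape: triangle]: size = 8, does not pass → Rejected.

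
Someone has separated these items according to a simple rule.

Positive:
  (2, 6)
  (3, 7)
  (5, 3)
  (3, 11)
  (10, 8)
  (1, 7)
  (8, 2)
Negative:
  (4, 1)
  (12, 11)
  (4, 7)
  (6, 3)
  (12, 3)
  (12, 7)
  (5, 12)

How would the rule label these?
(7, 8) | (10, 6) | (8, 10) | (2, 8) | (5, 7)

Negative, Positive, Positive, Positive, Positive

One predicate separates the groups cleanly: sum is even.
(7, 8): 7+8 = 15 — does not pass, so Negative. (10, 6): 10+6 = 16 — has this property, so Positive. (8, 10): 8+10 = 18 — has this property, so Positive. (2, 8): 2+8 = 10 — has this property, so Positive. (5, 7): 5+7 = 12 — has this property, so Positive.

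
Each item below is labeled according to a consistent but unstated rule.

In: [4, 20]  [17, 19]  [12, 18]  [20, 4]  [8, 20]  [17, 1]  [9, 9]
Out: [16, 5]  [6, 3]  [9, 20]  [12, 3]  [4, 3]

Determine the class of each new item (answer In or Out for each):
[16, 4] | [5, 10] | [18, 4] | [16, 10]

The common property of the 'In' items is: sum is even. No 'Out' item has it.

In, Out, In, In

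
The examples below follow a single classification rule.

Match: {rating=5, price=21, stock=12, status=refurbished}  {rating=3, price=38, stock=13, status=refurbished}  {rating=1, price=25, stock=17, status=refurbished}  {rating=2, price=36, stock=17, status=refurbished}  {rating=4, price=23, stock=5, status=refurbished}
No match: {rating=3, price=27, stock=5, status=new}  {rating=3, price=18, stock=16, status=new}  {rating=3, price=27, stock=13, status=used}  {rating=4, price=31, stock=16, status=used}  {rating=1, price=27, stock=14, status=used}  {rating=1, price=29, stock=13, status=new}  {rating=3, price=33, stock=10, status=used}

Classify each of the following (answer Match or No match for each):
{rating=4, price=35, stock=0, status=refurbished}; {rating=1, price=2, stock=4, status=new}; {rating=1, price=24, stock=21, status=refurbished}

Match, No match, Match

Every 'Match' example satisfies: status is refurbished. None of the 'No match' examples do.
{rating=4, price=35, stock=0, status=refurbished}: status is refurbished — qualifies, so Match. {rating=1, price=2, stock=4, status=new}: status is new — fails the rule, so No match. {rating=1, price=24, stock=21, status=refurbished}: status is refurbished — qualifies, so Match.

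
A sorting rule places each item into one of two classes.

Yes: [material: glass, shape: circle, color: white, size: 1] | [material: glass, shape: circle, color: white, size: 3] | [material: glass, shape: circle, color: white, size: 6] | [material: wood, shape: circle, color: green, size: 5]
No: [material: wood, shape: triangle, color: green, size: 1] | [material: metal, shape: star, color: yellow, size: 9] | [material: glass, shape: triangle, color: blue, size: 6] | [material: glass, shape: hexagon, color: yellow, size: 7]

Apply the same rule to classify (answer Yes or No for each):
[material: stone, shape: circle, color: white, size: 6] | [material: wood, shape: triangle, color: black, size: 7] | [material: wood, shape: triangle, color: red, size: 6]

Yes, No, No

The common property of the 'Yes' items is: shape is circle. No 'No' item has it.
[material: stone, shape: circle, color: white, size: 6]: shape is circle, checks out → Yes.
[material: wood, shape: triangle, color: black, size: 7]: shape is triangle, does not satisfy this → No.
[material: wood, shape: triangle, color: red, size: 6]: shape is triangle, does not satisfy this → No.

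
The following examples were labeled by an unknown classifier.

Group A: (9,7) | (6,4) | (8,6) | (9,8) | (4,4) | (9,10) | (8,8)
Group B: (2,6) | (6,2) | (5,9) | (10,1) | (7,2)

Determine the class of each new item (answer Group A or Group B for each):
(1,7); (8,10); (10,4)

Group B, Group A, Group B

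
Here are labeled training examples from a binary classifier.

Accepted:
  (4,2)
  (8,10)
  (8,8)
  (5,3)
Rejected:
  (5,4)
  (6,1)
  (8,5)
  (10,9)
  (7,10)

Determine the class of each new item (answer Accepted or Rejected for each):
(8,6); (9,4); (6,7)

Accepted, Rejected, Rejected

'Accepted' ⟺ sum is even.
(8,6): 8+6 = 14, satisfies this → Accepted.
(9,4): 9+4 = 13, does not fit → Rejected.
(6,7): 6+7 = 13, does not fit → Rejected.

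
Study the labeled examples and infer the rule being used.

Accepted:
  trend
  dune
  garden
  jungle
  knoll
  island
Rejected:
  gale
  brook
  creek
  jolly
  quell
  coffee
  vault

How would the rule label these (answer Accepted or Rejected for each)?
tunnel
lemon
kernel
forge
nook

The distinguishing property — contains 'n' — holds for all the 'Accepted' cases and none of the 'Rejected' cases.
tunnel — has 'n', hence Accepted.
lemon — has 'n', hence Accepted.
kernel — has 'n', hence Accepted.
forge — no 'n', hence Rejected.
nook — has 'n', hence Accepted.

Accepted, Accepted, Accepted, Rejected, Accepted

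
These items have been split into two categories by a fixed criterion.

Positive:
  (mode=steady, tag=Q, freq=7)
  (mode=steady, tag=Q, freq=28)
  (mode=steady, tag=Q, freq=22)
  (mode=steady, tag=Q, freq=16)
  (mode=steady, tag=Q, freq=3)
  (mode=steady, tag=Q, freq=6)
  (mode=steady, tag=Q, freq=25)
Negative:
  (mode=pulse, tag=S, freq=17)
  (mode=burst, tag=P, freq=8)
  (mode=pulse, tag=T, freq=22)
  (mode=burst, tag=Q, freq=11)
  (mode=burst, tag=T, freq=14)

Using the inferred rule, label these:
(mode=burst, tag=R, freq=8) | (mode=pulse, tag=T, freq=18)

Comparing the two groups points to one rule — mode is steady.
Negative: (mode=burst, tag=R, freq=8), since mode is burst. Negative: (mode=pulse, tag=T, freq=18), since mode is pulse.

Negative, Negative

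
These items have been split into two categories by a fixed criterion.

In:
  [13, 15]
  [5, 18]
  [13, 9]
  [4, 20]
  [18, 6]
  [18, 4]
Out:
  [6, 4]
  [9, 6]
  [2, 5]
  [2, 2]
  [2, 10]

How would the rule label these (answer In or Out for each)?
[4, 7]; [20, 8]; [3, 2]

The classifier is using: sum ≥ 22.
[4, 7] — 4+7 = 11, hence Out. [20, 8] — 20+8 = 28, hence In. [3, 2] — 3+2 = 5, hence Out.

Out, In, Out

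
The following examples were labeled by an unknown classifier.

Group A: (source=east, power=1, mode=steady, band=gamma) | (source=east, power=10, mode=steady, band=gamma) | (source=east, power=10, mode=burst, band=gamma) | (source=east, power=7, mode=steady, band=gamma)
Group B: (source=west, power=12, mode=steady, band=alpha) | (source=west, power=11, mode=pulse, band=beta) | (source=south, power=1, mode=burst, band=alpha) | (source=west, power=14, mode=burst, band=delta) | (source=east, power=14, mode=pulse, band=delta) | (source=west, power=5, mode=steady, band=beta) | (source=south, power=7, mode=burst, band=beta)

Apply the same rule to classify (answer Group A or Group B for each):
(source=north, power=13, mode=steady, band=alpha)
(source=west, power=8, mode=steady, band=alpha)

Group B, Group B

Every 'Group A' example satisfies: band is gamma. None of the 'Group B' examples do.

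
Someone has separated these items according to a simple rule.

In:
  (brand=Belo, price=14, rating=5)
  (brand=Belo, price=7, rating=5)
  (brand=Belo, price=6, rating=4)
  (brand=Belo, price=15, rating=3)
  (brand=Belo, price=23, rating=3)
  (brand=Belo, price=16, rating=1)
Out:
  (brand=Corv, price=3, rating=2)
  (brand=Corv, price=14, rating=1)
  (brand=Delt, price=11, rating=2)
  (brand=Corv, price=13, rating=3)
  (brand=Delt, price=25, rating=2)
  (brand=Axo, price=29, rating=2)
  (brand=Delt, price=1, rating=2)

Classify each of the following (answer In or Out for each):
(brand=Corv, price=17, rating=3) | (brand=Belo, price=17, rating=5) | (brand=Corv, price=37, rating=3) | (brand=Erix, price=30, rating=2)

The classifier is using: brand is Belo.
(brand=Corv, price=17, rating=3): Out (brand is Corv).
(brand=Belo, price=17, rating=5): In (brand is Belo).
(brand=Corv, price=37, rating=3): Out (brand is Corv).
(brand=Erix, price=30, rating=2): Out (brand is Erix).

Out, In, Out, Out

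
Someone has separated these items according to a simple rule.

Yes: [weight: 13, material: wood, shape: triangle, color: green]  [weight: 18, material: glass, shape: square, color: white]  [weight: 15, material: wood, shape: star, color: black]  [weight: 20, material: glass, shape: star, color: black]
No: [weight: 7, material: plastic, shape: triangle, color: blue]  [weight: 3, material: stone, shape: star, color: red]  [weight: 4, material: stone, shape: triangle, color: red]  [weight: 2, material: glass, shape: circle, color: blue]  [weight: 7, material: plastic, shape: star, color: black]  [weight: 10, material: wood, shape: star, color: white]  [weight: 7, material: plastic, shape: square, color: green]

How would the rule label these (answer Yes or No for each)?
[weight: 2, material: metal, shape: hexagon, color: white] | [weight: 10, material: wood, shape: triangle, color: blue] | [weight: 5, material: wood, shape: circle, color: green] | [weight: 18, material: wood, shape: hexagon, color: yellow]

The common property of the 'Yes' items is: weight ≥ 13. No 'No' item has it.
[weight: 2, material: metal, shape: hexagon, color: white] → weight = 2 → No.
[weight: 10, material: wood, shape: triangle, color: blue] → weight = 10 → No.
[weight: 5, material: wood, shape: circle, color: green] → weight = 5 → No.
[weight: 18, material: wood, shape: hexagon, color: yellow] → weight = 18 → Yes.

No, No, No, Yes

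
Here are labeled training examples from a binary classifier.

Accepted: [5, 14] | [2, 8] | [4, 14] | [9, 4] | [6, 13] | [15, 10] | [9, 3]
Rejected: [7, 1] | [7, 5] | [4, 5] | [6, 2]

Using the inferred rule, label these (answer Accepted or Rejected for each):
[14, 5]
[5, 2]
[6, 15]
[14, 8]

Accepted, Rejected, Accepted, Accepted

'Accepted' ⟺ max ≥ 8.
[14, 5] → max 14 → Accepted.
[5, 2] → max 5 → Rejected.
[6, 15] → max 15 → Accepted.
[14, 8] → max 14 → Accepted.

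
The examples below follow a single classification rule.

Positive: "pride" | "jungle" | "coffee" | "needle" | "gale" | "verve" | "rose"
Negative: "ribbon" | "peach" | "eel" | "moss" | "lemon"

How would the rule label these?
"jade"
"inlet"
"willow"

All 'Positive' examples share one property — ends with 'e' — and every 'Negative' example lacks it.
"jade": ends with 'e', matches → Positive. "inlet": ends with 't', fails the rule → Negative. "willow": ends with 'w', fails the rule → Negative.

Positive, Negative, Negative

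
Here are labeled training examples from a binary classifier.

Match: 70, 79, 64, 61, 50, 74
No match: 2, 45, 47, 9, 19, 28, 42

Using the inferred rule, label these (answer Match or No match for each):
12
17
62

No match, No match, Match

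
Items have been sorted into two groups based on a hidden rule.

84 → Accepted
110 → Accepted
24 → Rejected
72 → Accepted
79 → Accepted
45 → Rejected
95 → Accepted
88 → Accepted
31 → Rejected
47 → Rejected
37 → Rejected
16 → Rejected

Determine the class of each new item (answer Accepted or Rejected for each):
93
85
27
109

Accepted, Accepted, Rejected, Accepted

Every 'Accepted' example satisfies: at least 72. None of the 'Rejected' examples do.
93 — 93 ≥ 72, hence Accepted. 85 — 85 ≥ 72, hence Accepted. 27 — 27 < 72, hence Rejected. 109 — 109 ≥ 72, hence Accepted.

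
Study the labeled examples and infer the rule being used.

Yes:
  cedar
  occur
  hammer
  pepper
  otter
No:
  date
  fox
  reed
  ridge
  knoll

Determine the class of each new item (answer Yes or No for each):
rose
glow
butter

'Yes' ⟺ ends with 'r'.
rose → ends with 'e' → No.
glow → ends with 'w' → No.
butter → ends with 'r' → Yes.

No, No, Yes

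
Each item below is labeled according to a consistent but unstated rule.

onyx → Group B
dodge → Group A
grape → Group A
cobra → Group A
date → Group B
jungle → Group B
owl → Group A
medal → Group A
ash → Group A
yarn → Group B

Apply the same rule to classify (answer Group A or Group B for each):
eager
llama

Group A, Group A

The distinguishing property — odd length — holds for all the 'Group A' cases and none of the 'Group B' cases.
Group A: eager, since length 5. Group A: llama, since length 5.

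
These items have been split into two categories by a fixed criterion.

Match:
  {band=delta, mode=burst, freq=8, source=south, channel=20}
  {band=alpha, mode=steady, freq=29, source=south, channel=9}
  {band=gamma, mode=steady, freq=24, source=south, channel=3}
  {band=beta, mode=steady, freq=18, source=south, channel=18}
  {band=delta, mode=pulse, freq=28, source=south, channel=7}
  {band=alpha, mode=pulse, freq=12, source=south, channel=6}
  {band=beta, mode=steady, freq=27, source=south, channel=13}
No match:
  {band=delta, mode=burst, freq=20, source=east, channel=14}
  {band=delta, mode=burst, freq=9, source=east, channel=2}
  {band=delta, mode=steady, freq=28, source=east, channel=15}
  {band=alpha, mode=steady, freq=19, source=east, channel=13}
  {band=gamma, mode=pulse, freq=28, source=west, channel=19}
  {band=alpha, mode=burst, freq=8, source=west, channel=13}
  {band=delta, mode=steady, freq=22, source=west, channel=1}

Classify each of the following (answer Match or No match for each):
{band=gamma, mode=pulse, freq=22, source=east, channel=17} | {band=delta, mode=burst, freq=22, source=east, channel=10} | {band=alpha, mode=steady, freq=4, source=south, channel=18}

No match, No match, Match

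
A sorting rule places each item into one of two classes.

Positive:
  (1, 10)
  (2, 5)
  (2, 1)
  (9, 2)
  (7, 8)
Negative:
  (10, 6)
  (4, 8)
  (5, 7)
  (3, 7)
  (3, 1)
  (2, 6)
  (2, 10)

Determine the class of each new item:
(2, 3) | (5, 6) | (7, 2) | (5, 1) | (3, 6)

Positive, Positive, Positive, Negative, Positive

'Positive' ⟺ sum is odd.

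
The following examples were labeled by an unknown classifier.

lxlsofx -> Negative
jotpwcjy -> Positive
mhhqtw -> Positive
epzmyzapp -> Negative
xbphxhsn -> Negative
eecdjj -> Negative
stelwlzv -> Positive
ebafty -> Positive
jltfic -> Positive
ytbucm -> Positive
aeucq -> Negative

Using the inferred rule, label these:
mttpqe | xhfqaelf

The common property of the 'Positive' items is: contains 't'. No 'Negative' item has it.
mttpqe: has 't' — matches, so Positive.
xhfqaelf: no 't' — does not pass, so Negative.

Positive, Negative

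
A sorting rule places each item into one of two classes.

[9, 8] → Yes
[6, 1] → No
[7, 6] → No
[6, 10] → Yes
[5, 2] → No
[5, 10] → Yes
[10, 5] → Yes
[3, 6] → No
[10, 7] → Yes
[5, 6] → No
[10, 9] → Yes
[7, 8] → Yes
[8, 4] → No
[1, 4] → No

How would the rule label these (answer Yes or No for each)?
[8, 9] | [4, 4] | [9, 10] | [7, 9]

Yes, No, Yes, Yes

The pattern is that an item is 'Yes' exactly when: sum ≥ 15.
[8, 9] → 8+9 = 17 → Yes. [4, 4] → 4+4 = 8 → No. [9, 10] → 9+10 = 19 → Yes. [7, 9] → 7+9 = 16 → Yes.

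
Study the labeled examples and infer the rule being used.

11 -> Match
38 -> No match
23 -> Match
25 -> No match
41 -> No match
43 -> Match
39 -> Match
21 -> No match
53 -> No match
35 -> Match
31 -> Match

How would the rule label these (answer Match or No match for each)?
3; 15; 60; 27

Match, Match, No match, Match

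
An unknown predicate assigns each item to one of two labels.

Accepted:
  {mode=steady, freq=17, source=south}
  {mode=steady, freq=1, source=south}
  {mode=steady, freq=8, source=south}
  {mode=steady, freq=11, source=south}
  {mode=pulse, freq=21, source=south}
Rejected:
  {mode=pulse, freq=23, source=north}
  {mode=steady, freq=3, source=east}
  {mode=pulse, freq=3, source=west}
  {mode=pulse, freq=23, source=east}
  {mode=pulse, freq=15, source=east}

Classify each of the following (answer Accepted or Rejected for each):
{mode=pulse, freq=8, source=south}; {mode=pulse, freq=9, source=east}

One predicate separates the groups cleanly: source is south.
{mode=pulse, freq=8, source=south}: source is south, checks out → Accepted. {mode=pulse, freq=9, source=east}: source is east, does not fit → Rejected.

Accepted, Rejected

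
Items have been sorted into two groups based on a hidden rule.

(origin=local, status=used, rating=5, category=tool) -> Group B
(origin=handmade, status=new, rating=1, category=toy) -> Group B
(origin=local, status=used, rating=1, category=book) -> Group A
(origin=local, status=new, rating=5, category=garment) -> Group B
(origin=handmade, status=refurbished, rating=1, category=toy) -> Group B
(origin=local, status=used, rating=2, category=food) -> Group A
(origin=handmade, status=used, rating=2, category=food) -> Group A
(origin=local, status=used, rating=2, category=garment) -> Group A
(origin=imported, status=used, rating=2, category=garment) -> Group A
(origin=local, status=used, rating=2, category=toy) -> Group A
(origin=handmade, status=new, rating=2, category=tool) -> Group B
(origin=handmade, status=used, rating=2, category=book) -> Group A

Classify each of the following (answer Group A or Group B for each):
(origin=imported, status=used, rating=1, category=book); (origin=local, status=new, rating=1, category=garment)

The common property of the 'Group A' items is: status is used AND rating ≤ 2. No 'Group B' item has it.
Group A: (origin=imported, status=used, rating=1, category=book), since status is used, rating = 1. Group B: (origin=local, status=new, rating=1, category=garment), since status is new, rating = 1.

Group A, Group B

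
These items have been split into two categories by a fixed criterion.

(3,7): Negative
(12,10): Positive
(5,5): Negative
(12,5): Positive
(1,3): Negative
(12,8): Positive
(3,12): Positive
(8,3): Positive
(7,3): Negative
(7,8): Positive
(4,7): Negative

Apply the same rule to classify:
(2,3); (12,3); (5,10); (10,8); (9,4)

All 'Positive' examples share one property — max ≥ 8 — and every 'Negative' example lacks it.
(2,3) — max 3, hence Negative.
(12,3) — max 12, hence Positive.
(5,10) — max 10, hence Positive.
(10,8) — max 10, hence Positive.
(9,4) — max 9, hence Positive.

Negative, Positive, Positive, Positive, Positive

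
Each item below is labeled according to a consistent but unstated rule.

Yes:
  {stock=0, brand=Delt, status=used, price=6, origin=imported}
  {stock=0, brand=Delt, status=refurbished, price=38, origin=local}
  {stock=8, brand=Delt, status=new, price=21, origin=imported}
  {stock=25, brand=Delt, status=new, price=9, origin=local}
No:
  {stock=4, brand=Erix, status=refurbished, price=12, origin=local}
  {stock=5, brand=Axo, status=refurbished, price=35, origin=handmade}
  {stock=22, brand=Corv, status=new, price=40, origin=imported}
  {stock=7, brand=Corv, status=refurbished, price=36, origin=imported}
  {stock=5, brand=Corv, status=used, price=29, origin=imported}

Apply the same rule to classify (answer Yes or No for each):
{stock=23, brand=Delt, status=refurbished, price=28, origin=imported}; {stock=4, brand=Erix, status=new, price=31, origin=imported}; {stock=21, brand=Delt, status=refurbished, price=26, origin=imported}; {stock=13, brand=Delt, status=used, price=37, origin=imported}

The simplest hypothesis consistent with all the labels is: brand is Delt.
{stock=23, brand=Delt, status=refurbished, price=28, origin=imported}: brand is Delt — has this property, so Yes. {stock=4, brand=Erix, status=new, price=31, origin=imported}: brand is Erix — does not pass, so No. {stock=21, brand=Delt, status=refurbished, price=26, origin=imported}: brand is Delt — has this property, so Yes. {stock=13, brand=Delt, status=used, price=37, origin=imported}: brand is Delt — has this property, so Yes.

Yes, No, Yes, Yes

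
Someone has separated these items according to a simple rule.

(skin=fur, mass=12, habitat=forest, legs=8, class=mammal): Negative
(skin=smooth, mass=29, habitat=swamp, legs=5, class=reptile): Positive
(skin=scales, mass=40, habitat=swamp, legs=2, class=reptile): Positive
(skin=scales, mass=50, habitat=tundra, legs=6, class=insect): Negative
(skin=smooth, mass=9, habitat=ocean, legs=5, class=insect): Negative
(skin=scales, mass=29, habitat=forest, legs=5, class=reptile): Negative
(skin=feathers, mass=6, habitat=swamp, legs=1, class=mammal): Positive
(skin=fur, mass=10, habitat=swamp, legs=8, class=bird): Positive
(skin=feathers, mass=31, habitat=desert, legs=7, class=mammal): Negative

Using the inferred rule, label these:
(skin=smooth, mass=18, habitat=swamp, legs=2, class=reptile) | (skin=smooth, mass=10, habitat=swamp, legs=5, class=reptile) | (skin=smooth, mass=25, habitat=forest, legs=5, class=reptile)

Positive, Positive, Negative

The simplest hypothesis consistent with all the labels is: habitat is swamp.
Positive: (skin=smooth, mass=18, habitat=swamp, legs=2, class=reptile), since habitat is swamp. Positive: (skin=smooth, mass=10, habitat=swamp, legs=5, class=reptile), since habitat is swamp. Negative: (skin=smooth, mass=25, habitat=forest, legs=5, class=reptile), since habitat is forest.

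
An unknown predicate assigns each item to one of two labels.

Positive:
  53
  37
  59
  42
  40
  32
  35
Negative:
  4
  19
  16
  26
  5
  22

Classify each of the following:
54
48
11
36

Positive, Positive, Negative, Positive

The simplest hypothesis consistent with all the labels is: at least 32.
54: 54 ≥ 32 — fits, so Positive.
48: 48 ≥ 32 — fits, so Positive.
11: 11 < 32 — lacks this property, so Negative.
36: 36 ≥ 32 — fits, so Positive.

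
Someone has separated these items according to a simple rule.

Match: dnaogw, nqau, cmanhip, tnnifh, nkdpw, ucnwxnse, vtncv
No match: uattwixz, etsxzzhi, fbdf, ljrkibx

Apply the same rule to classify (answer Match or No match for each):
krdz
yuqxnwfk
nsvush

One predicate separates the groups cleanly: contains 'n'.

No match, Match, Match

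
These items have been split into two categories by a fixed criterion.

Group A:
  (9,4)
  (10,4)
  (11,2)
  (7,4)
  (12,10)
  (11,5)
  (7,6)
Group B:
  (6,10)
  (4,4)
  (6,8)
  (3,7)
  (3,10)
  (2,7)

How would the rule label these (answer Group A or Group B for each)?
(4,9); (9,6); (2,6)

Group B, Group A, Group B

All 'Group A' examples share one property — first > second — and every 'Group B' example lacks it.
Group B: (4,9), since 4 < 9. Group A: (9,6), since 9 > 6. Group B: (2,6), since 2 < 6.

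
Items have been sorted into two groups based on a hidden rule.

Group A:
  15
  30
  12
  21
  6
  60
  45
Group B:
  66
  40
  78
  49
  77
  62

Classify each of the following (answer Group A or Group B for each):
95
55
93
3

Group B, Group B, Group B, Group A

All 'Group A' examples share one property — multiple of 3 AND at most 60 — and every 'Group B' example lacks it.
95 — 95 = 3·31 + 2, 95 > 60, hence Group B. 55 — 55 = 3·18 + 1, 55 ≤ 60, hence Group B. 93 — 93 = 3·31, 93 > 60, hence Group B. 3 — 3 = 3·1, 3 ≤ 60, hence Group A.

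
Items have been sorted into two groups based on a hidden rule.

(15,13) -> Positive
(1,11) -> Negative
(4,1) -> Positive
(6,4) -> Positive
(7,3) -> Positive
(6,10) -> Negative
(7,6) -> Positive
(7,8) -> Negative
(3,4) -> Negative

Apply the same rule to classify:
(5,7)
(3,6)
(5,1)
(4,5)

Negative, Negative, Positive, Negative

'Positive' ⟺ first > second.
(5,7): 5 < 7, does not fit → Negative. (3,6): 3 < 6, does not fit → Negative. (5,1): 5 > 1, passes → Positive. (4,5): 4 < 5, does not fit → Negative.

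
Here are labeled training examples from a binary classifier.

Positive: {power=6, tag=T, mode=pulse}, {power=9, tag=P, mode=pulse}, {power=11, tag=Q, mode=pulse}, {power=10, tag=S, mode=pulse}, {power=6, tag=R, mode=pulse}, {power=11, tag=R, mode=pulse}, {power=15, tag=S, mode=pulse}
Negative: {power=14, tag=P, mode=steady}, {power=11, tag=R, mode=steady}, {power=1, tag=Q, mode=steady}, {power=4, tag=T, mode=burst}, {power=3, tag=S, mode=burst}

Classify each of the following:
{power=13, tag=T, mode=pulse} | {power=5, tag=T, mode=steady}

One predicate separates the groups cleanly: mode is pulse.

Positive, Negative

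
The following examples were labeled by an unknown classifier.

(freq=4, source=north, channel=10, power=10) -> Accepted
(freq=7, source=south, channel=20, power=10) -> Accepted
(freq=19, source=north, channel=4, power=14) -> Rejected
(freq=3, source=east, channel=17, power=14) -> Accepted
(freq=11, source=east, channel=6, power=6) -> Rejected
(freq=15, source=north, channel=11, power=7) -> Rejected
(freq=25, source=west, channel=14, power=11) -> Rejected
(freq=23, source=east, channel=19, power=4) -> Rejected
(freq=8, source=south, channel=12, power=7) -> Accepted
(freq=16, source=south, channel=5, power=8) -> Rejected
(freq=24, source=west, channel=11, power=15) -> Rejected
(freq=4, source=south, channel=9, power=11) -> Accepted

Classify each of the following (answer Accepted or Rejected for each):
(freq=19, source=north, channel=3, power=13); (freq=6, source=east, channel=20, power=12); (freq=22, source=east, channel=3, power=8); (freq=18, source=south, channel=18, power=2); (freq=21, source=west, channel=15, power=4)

One predicate separates the groups cleanly: freq ≤ 8.
(freq=19, source=north, channel=3, power=13) — freq = 19, hence Rejected.
(freq=6, source=east, channel=20, power=12) — freq = 6, hence Accepted.
(freq=22, source=east, channel=3, power=8) — freq = 22, hence Rejected.
(freq=18, source=south, channel=18, power=2) — freq = 18, hence Rejected.
(freq=21, source=west, channel=15, power=4) — freq = 21, hence Rejected.

Rejected, Accepted, Rejected, Rejected, Rejected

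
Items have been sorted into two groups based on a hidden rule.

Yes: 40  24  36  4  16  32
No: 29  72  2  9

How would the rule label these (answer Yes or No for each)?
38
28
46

One predicate separates the groups cleanly: multiple of 4 AND at most 40.
38: 38 = 4·9 + 2, 38 ≤ 40, fails this test → No. 28: 28 = 4·7, 28 ≤ 40, matches → Yes. 46: 46 = 4·11 + 2, 46 > 40, fails this test → No.

No, Yes, No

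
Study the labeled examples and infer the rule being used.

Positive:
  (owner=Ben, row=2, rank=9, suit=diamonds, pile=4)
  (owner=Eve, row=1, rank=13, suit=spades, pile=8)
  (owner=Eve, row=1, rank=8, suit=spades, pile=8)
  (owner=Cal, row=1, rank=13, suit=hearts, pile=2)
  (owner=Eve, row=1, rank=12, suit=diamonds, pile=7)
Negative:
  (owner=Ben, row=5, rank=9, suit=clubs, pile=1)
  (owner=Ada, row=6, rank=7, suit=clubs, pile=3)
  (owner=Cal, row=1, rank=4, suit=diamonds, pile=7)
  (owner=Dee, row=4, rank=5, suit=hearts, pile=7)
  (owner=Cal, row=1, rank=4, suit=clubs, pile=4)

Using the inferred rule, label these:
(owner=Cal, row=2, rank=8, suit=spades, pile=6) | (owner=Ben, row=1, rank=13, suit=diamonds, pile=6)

The distinguishing property — rank ≥ 5 AND row ≤ 2 — holds for all the 'Positive' cases and none of the 'Negative' cases.

Positive, Positive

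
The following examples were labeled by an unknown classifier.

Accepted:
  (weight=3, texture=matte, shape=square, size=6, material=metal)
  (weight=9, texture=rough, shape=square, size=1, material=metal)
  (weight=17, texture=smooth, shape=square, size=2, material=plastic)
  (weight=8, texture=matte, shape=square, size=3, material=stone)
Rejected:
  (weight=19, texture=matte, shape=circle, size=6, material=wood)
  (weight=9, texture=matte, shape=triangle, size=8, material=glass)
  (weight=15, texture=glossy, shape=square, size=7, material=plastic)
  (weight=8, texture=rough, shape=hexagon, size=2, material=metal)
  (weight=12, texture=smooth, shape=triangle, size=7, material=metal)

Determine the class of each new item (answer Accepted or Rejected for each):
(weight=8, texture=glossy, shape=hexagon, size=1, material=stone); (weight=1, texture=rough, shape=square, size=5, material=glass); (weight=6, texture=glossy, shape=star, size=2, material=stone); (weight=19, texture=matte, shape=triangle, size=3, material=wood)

Rejected, Accepted, Rejected, Rejected

The simplest hypothesis consistent with all the labels is: shape is square AND size ≤ 6.
(weight=8, texture=glossy, shape=hexagon, size=1, material=stone) → shape is hexagon, size = 1 → Rejected.
(weight=1, texture=rough, shape=square, size=5, material=glass) → shape is square, size = 5 → Accepted.
(weight=6, texture=glossy, shape=star, size=2, material=stone) → shape is star, size = 2 → Rejected.
(weight=19, texture=matte, shape=triangle, size=3, material=wood) → shape is triangle, size = 3 → Rejected.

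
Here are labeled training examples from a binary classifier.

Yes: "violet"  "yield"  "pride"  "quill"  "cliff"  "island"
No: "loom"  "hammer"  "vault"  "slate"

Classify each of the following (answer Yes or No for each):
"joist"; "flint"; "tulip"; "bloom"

Yes, Yes, Yes, No

Looking at the examples, the only property every 'Yes' case has and every 'No' case lacks is: contains 'i'.
"joist" — has 'i', hence Yes. "flint" — has 'i', hence Yes. "tulip" — has 'i', hence Yes. "bloom" — no 'i', hence No.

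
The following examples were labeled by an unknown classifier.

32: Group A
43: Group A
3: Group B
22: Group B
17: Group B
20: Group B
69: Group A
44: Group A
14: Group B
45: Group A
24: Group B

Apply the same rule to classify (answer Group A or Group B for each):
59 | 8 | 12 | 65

Group A, Group B, Group B, Group A

All 'Group A' examples share one property — at least 32 — and every 'Group B' example lacks it.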